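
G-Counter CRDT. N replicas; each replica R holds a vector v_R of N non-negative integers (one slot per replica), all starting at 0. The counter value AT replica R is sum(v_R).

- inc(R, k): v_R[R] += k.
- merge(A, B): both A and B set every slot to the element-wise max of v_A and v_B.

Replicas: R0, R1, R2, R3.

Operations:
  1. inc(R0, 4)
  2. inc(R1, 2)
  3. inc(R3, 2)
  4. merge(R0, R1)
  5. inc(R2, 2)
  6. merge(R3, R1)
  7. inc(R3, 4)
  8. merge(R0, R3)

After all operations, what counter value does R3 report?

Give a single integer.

Op 1: inc R0 by 4 -> R0=(4,0,0,0) value=4
Op 2: inc R1 by 2 -> R1=(0,2,0,0) value=2
Op 3: inc R3 by 2 -> R3=(0,0,0,2) value=2
Op 4: merge R0<->R1 -> R0=(4,2,0,0) R1=(4,2,0,0)
Op 5: inc R2 by 2 -> R2=(0,0,2,0) value=2
Op 6: merge R3<->R1 -> R3=(4,2,0,2) R1=(4,2,0,2)
Op 7: inc R3 by 4 -> R3=(4,2,0,6) value=12
Op 8: merge R0<->R3 -> R0=(4,2,0,6) R3=(4,2,0,6)

Answer: 12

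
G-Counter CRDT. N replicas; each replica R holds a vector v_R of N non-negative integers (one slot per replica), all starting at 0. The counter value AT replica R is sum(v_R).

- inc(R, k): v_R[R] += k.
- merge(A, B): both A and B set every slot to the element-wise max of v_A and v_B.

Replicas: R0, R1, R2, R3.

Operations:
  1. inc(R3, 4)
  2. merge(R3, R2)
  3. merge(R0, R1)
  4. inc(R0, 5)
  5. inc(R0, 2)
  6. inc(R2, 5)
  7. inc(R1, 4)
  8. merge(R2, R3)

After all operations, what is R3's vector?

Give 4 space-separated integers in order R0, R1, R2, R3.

Answer: 0 0 5 4

Derivation:
Op 1: inc R3 by 4 -> R3=(0,0,0,4) value=4
Op 2: merge R3<->R2 -> R3=(0,0,0,4) R2=(0,0,0,4)
Op 3: merge R0<->R1 -> R0=(0,0,0,0) R1=(0,0,0,0)
Op 4: inc R0 by 5 -> R0=(5,0,0,0) value=5
Op 5: inc R0 by 2 -> R0=(7,0,0,0) value=7
Op 6: inc R2 by 5 -> R2=(0,0,5,4) value=9
Op 7: inc R1 by 4 -> R1=(0,4,0,0) value=4
Op 8: merge R2<->R3 -> R2=(0,0,5,4) R3=(0,0,5,4)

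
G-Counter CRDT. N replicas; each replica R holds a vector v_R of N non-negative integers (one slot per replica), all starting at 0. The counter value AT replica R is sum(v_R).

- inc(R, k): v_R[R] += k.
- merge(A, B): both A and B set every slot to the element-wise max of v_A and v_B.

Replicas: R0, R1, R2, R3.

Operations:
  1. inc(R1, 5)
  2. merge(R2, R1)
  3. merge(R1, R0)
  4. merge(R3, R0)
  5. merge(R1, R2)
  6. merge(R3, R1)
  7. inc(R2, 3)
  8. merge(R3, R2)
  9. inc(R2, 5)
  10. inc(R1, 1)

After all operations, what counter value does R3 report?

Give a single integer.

Op 1: inc R1 by 5 -> R1=(0,5,0,0) value=5
Op 2: merge R2<->R1 -> R2=(0,5,0,0) R1=(0,5,0,0)
Op 3: merge R1<->R0 -> R1=(0,5,0,0) R0=(0,5,0,0)
Op 4: merge R3<->R0 -> R3=(0,5,0,0) R0=(0,5,0,0)
Op 5: merge R1<->R2 -> R1=(0,5,0,0) R2=(0,5,0,0)
Op 6: merge R3<->R1 -> R3=(0,5,0,0) R1=(0,5,0,0)
Op 7: inc R2 by 3 -> R2=(0,5,3,0) value=8
Op 8: merge R3<->R2 -> R3=(0,5,3,0) R2=(0,5,3,0)
Op 9: inc R2 by 5 -> R2=(0,5,8,0) value=13
Op 10: inc R1 by 1 -> R1=(0,6,0,0) value=6

Answer: 8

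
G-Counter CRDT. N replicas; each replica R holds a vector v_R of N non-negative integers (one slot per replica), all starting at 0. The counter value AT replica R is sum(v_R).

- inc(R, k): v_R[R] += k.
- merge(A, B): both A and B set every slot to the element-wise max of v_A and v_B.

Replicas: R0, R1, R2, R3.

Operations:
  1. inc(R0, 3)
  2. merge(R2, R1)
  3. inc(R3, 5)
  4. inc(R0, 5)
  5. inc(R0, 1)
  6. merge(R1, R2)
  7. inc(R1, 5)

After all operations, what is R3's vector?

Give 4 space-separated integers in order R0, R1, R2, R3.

Answer: 0 0 0 5

Derivation:
Op 1: inc R0 by 3 -> R0=(3,0,0,0) value=3
Op 2: merge R2<->R1 -> R2=(0,0,0,0) R1=(0,0,0,0)
Op 3: inc R3 by 5 -> R3=(0,0,0,5) value=5
Op 4: inc R0 by 5 -> R0=(8,0,0,0) value=8
Op 5: inc R0 by 1 -> R0=(9,0,0,0) value=9
Op 6: merge R1<->R2 -> R1=(0,0,0,0) R2=(0,0,0,0)
Op 7: inc R1 by 5 -> R1=(0,5,0,0) value=5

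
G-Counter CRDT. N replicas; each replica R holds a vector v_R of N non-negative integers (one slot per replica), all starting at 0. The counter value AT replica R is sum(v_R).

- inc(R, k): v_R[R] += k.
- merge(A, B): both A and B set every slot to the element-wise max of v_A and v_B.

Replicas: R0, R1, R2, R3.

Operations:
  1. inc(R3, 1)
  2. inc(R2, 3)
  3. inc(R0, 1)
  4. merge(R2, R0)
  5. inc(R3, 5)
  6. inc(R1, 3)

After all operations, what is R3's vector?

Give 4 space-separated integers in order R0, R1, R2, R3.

Op 1: inc R3 by 1 -> R3=(0,0,0,1) value=1
Op 2: inc R2 by 3 -> R2=(0,0,3,0) value=3
Op 3: inc R0 by 1 -> R0=(1,0,0,0) value=1
Op 4: merge R2<->R0 -> R2=(1,0,3,0) R0=(1,0,3,0)
Op 5: inc R3 by 5 -> R3=(0,0,0,6) value=6
Op 6: inc R1 by 3 -> R1=(0,3,0,0) value=3

Answer: 0 0 0 6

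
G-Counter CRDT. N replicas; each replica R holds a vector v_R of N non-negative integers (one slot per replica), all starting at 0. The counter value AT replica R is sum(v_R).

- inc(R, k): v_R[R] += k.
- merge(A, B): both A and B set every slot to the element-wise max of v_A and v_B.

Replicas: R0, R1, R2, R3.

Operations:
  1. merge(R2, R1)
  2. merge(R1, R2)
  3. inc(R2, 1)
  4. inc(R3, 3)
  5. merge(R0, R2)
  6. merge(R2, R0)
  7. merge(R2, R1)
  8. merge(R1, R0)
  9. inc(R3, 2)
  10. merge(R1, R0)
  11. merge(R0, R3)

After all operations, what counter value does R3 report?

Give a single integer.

Answer: 6

Derivation:
Op 1: merge R2<->R1 -> R2=(0,0,0,0) R1=(0,0,0,0)
Op 2: merge R1<->R2 -> R1=(0,0,0,0) R2=(0,0,0,0)
Op 3: inc R2 by 1 -> R2=(0,0,1,0) value=1
Op 4: inc R3 by 3 -> R3=(0,0,0,3) value=3
Op 5: merge R0<->R2 -> R0=(0,0,1,0) R2=(0,0,1,0)
Op 6: merge R2<->R0 -> R2=(0,0,1,0) R0=(0,0,1,0)
Op 7: merge R2<->R1 -> R2=(0,0,1,0) R1=(0,0,1,0)
Op 8: merge R1<->R0 -> R1=(0,0,1,0) R0=(0,0,1,0)
Op 9: inc R3 by 2 -> R3=(0,0,0,5) value=5
Op 10: merge R1<->R0 -> R1=(0,0,1,0) R0=(0,0,1,0)
Op 11: merge R0<->R3 -> R0=(0,0,1,5) R3=(0,0,1,5)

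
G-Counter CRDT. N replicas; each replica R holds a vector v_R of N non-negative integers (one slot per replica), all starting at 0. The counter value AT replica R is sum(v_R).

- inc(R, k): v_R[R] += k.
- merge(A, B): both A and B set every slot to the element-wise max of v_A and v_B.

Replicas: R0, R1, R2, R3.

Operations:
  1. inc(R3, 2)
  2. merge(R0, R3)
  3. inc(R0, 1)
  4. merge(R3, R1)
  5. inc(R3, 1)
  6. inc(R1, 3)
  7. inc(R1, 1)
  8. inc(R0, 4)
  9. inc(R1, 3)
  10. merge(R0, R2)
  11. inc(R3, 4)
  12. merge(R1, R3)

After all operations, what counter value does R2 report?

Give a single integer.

Answer: 7

Derivation:
Op 1: inc R3 by 2 -> R3=(0,0,0,2) value=2
Op 2: merge R0<->R3 -> R0=(0,0,0,2) R3=(0,0,0,2)
Op 3: inc R0 by 1 -> R0=(1,0,0,2) value=3
Op 4: merge R3<->R1 -> R3=(0,0,0,2) R1=(0,0,0,2)
Op 5: inc R3 by 1 -> R3=(0,0,0,3) value=3
Op 6: inc R1 by 3 -> R1=(0,3,0,2) value=5
Op 7: inc R1 by 1 -> R1=(0,4,0,2) value=6
Op 8: inc R0 by 4 -> R0=(5,0,0,2) value=7
Op 9: inc R1 by 3 -> R1=(0,7,0,2) value=9
Op 10: merge R0<->R2 -> R0=(5,0,0,2) R2=(5,0,0,2)
Op 11: inc R3 by 4 -> R3=(0,0,0,7) value=7
Op 12: merge R1<->R3 -> R1=(0,7,0,7) R3=(0,7,0,7)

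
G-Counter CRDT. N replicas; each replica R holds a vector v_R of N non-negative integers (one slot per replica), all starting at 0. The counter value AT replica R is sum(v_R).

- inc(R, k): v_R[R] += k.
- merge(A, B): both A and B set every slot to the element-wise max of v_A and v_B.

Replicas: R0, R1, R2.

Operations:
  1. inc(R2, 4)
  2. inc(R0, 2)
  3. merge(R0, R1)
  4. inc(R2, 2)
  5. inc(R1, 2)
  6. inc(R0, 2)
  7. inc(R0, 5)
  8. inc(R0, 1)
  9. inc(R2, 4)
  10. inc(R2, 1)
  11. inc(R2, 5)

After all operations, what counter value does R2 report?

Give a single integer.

Answer: 16

Derivation:
Op 1: inc R2 by 4 -> R2=(0,0,4) value=4
Op 2: inc R0 by 2 -> R0=(2,0,0) value=2
Op 3: merge R0<->R1 -> R0=(2,0,0) R1=(2,0,0)
Op 4: inc R2 by 2 -> R2=(0,0,6) value=6
Op 5: inc R1 by 2 -> R1=(2,2,0) value=4
Op 6: inc R0 by 2 -> R0=(4,0,0) value=4
Op 7: inc R0 by 5 -> R0=(9,0,0) value=9
Op 8: inc R0 by 1 -> R0=(10,0,0) value=10
Op 9: inc R2 by 4 -> R2=(0,0,10) value=10
Op 10: inc R2 by 1 -> R2=(0,0,11) value=11
Op 11: inc R2 by 5 -> R2=(0,0,16) value=16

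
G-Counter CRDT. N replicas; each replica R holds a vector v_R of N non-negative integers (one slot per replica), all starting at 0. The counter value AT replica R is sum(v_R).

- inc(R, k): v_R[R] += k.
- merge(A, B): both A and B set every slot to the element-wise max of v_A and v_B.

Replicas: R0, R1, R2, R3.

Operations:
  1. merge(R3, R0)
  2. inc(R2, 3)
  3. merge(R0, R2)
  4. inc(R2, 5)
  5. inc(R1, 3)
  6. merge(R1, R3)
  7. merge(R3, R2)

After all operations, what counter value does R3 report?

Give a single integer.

Op 1: merge R3<->R0 -> R3=(0,0,0,0) R0=(0,0,0,0)
Op 2: inc R2 by 3 -> R2=(0,0,3,0) value=3
Op 3: merge R0<->R2 -> R0=(0,0,3,0) R2=(0,0,3,0)
Op 4: inc R2 by 5 -> R2=(0,0,8,0) value=8
Op 5: inc R1 by 3 -> R1=(0,3,0,0) value=3
Op 6: merge R1<->R3 -> R1=(0,3,0,0) R3=(0,3,0,0)
Op 7: merge R3<->R2 -> R3=(0,3,8,0) R2=(0,3,8,0)

Answer: 11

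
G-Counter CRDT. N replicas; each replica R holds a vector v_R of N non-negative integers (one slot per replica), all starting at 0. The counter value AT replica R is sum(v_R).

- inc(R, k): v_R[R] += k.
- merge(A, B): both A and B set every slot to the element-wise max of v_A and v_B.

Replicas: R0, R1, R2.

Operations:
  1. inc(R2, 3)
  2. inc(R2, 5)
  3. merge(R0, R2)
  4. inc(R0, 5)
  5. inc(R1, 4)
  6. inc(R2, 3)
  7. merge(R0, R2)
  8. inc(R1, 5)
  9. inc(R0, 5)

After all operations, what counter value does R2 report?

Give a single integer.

Answer: 16

Derivation:
Op 1: inc R2 by 3 -> R2=(0,0,3) value=3
Op 2: inc R2 by 5 -> R2=(0,0,8) value=8
Op 3: merge R0<->R2 -> R0=(0,0,8) R2=(0,0,8)
Op 4: inc R0 by 5 -> R0=(5,0,8) value=13
Op 5: inc R1 by 4 -> R1=(0,4,0) value=4
Op 6: inc R2 by 3 -> R2=(0,0,11) value=11
Op 7: merge R0<->R2 -> R0=(5,0,11) R2=(5,0,11)
Op 8: inc R1 by 5 -> R1=(0,9,0) value=9
Op 9: inc R0 by 5 -> R0=(10,0,11) value=21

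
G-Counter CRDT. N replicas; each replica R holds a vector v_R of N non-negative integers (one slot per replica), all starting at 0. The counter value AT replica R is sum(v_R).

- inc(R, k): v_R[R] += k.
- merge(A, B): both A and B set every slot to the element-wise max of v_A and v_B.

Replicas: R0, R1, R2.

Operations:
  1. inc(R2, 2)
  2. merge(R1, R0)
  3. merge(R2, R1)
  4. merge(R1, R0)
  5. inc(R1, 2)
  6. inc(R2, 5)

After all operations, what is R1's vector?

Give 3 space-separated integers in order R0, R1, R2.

Op 1: inc R2 by 2 -> R2=(0,0,2) value=2
Op 2: merge R1<->R0 -> R1=(0,0,0) R0=(0,0,0)
Op 3: merge R2<->R1 -> R2=(0,0,2) R1=(0,0,2)
Op 4: merge R1<->R0 -> R1=(0,0,2) R0=(0,0,2)
Op 5: inc R1 by 2 -> R1=(0,2,2) value=4
Op 6: inc R2 by 5 -> R2=(0,0,7) value=7

Answer: 0 2 2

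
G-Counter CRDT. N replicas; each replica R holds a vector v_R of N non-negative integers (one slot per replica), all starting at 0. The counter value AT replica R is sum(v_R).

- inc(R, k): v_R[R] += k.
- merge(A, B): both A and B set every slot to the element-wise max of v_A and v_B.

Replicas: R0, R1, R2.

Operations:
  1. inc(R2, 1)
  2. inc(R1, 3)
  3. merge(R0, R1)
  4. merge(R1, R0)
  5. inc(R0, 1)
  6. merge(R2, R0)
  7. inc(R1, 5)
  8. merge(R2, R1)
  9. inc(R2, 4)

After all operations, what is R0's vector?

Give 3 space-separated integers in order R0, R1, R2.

Op 1: inc R2 by 1 -> R2=(0,0,1) value=1
Op 2: inc R1 by 3 -> R1=(0,3,0) value=3
Op 3: merge R0<->R1 -> R0=(0,3,0) R1=(0,3,0)
Op 4: merge R1<->R0 -> R1=(0,3,0) R0=(0,3,0)
Op 5: inc R0 by 1 -> R0=(1,3,0) value=4
Op 6: merge R2<->R0 -> R2=(1,3,1) R0=(1,3,1)
Op 7: inc R1 by 5 -> R1=(0,8,0) value=8
Op 8: merge R2<->R1 -> R2=(1,8,1) R1=(1,8,1)
Op 9: inc R2 by 4 -> R2=(1,8,5) value=14

Answer: 1 3 1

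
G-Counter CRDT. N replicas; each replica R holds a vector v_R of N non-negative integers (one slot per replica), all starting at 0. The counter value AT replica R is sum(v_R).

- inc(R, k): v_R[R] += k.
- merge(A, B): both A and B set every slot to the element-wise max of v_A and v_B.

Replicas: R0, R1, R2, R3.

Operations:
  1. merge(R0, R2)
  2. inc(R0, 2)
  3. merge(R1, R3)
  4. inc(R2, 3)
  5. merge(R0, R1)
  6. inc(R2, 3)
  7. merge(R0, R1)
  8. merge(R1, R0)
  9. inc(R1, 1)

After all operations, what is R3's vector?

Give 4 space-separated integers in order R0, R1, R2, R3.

Answer: 0 0 0 0

Derivation:
Op 1: merge R0<->R2 -> R0=(0,0,0,0) R2=(0,0,0,0)
Op 2: inc R0 by 2 -> R0=(2,0,0,0) value=2
Op 3: merge R1<->R3 -> R1=(0,0,0,0) R3=(0,0,0,0)
Op 4: inc R2 by 3 -> R2=(0,0,3,0) value=3
Op 5: merge R0<->R1 -> R0=(2,0,0,0) R1=(2,0,0,0)
Op 6: inc R2 by 3 -> R2=(0,0,6,0) value=6
Op 7: merge R0<->R1 -> R0=(2,0,0,0) R1=(2,0,0,0)
Op 8: merge R1<->R0 -> R1=(2,0,0,0) R0=(2,0,0,0)
Op 9: inc R1 by 1 -> R1=(2,1,0,0) value=3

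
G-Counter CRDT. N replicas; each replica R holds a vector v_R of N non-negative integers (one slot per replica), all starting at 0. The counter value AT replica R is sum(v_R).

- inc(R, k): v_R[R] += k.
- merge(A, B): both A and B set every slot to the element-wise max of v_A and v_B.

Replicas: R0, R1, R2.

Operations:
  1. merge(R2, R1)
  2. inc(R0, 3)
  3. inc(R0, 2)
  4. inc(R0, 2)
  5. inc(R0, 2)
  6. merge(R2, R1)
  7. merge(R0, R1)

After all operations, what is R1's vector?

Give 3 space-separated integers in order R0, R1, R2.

Answer: 9 0 0

Derivation:
Op 1: merge R2<->R1 -> R2=(0,0,0) R1=(0,0,0)
Op 2: inc R0 by 3 -> R0=(3,0,0) value=3
Op 3: inc R0 by 2 -> R0=(5,0,0) value=5
Op 4: inc R0 by 2 -> R0=(7,0,0) value=7
Op 5: inc R0 by 2 -> R0=(9,0,0) value=9
Op 6: merge R2<->R1 -> R2=(0,0,0) R1=(0,0,0)
Op 7: merge R0<->R1 -> R0=(9,0,0) R1=(9,0,0)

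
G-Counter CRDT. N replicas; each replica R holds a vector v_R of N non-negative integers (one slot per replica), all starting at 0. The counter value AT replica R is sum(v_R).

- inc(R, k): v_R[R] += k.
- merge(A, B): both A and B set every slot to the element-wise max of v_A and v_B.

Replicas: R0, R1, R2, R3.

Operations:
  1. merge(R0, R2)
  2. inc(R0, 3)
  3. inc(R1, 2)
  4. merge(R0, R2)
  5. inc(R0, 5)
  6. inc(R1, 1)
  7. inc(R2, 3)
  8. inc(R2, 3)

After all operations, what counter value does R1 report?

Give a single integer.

Answer: 3

Derivation:
Op 1: merge R0<->R2 -> R0=(0,0,0,0) R2=(0,0,0,0)
Op 2: inc R0 by 3 -> R0=(3,0,0,0) value=3
Op 3: inc R1 by 2 -> R1=(0,2,0,0) value=2
Op 4: merge R0<->R2 -> R0=(3,0,0,0) R2=(3,0,0,0)
Op 5: inc R0 by 5 -> R0=(8,0,0,0) value=8
Op 6: inc R1 by 1 -> R1=(0,3,0,0) value=3
Op 7: inc R2 by 3 -> R2=(3,0,3,0) value=6
Op 8: inc R2 by 3 -> R2=(3,0,6,0) value=9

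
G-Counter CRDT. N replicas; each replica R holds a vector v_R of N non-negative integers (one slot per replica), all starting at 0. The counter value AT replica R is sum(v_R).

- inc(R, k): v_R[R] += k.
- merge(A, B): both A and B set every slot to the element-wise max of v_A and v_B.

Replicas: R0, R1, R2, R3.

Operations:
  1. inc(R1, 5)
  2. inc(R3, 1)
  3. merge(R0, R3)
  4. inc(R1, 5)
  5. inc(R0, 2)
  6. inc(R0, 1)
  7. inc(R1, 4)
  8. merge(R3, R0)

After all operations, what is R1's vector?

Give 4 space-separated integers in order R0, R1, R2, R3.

Op 1: inc R1 by 5 -> R1=(0,5,0,0) value=5
Op 2: inc R3 by 1 -> R3=(0,0,0,1) value=1
Op 3: merge R0<->R3 -> R0=(0,0,0,1) R3=(0,0,0,1)
Op 4: inc R1 by 5 -> R1=(0,10,0,0) value=10
Op 5: inc R0 by 2 -> R0=(2,0,0,1) value=3
Op 6: inc R0 by 1 -> R0=(3,0,0,1) value=4
Op 7: inc R1 by 4 -> R1=(0,14,0,0) value=14
Op 8: merge R3<->R0 -> R3=(3,0,0,1) R0=(3,0,0,1)

Answer: 0 14 0 0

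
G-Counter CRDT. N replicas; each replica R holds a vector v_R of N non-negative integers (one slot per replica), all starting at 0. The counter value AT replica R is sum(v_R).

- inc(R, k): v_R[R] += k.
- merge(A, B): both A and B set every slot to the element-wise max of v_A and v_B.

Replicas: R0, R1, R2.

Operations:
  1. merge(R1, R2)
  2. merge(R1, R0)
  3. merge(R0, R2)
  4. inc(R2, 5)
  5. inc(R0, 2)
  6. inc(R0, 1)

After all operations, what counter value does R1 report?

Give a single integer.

Op 1: merge R1<->R2 -> R1=(0,0,0) R2=(0,0,0)
Op 2: merge R1<->R0 -> R1=(0,0,0) R0=(0,0,0)
Op 3: merge R0<->R2 -> R0=(0,0,0) R2=(0,0,0)
Op 4: inc R2 by 5 -> R2=(0,0,5) value=5
Op 5: inc R0 by 2 -> R0=(2,0,0) value=2
Op 6: inc R0 by 1 -> R0=(3,0,0) value=3

Answer: 0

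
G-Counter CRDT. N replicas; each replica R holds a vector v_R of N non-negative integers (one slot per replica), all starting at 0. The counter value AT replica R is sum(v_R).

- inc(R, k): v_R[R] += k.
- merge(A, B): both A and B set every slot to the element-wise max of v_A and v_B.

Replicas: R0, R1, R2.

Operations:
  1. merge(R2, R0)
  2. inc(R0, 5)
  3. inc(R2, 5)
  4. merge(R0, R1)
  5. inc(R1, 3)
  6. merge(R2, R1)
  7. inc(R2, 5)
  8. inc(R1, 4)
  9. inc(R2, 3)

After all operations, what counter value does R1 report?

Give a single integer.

Answer: 17

Derivation:
Op 1: merge R2<->R0 -> R2=(0,0,0) R0=(0,0,0)
Op 2: inc R0 by 5 -> R0=(5,0,0) value=5
Op 3: inc R2 by 5 -> R2=(0,0,5) value=5
Op 4: merge R0<->R1 -> R0=(5,0,0) R1=(5,0,0)
Op 5: inc R1 by 3 -> R1=(5,3,0) value=8
Op 6: merge R2<->R1 -> R2=(5,3,5) R1=(5,3,5)
Op 7: inc R2 by 5 -> R2=(5,3,10) value=18
Op 8: inc R1 by 4 -> R1=(5,7,5) value=17
Op 9: inc R2 by 3 -> R2=(5,3,13) value=21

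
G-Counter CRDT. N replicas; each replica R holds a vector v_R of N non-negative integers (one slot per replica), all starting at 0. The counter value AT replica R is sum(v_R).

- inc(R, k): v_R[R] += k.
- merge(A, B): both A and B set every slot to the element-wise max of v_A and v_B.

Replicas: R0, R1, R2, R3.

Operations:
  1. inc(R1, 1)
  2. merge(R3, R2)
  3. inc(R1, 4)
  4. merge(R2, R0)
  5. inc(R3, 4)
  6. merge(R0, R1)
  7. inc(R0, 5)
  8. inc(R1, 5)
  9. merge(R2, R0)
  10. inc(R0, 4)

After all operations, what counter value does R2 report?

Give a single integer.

Op 1: inc R1 by 1 -> R1=(0,1,0,0) value=1
Op 2: merge R3<->R2 -> R3=(0,0,0,0) R2=(0,0,0,0)
Op 3: inc R1 by 4 -> R1=(0,5,0,0) value=5
Op 4: merge R2<->R0 -> R2=(0,0,0,0) R0=(0,0,0,0)
Op 5: inc R3 by 4 -> R3=(0,0,0,4) value=4
Op 6: merge R0<->R1 -> R0=(0,5,0,0) R1=(0,5,0,0)
Op 7: inc R0 by 5 -> R0=(5,5,0,0) value=10
Op 8: inc R1 by 5 -> R1=(0,10,0,0) value=10
Op 9: merge R2<->R0 -> R2=(5,5,0,0) R0=(5,5,0,0)
Op 10: inc R0 by 4 -> R0=(9,5,0,0) value=14

Answer: 10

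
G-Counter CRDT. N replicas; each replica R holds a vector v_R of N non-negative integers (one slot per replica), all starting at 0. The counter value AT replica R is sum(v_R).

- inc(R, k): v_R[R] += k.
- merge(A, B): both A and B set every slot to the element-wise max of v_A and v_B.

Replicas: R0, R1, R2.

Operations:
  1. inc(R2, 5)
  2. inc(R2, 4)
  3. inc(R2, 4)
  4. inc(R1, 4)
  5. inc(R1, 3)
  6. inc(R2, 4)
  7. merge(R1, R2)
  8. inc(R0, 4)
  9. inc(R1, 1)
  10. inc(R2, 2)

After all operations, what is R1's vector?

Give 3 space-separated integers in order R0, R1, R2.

Op 1: inc R2 by 5 -> R2=(0,0,5) value=5
Op 2: inc R2 by 4 -> R2=(0,0,9) value=9
Op 3: inc R2 by 4 -> R2=(0,0,13) value=13
Op 4: inc R1 by 4 -> R1=(0,4,0) value=4
Op 5: inc R1 by 3 -> R1=(0,7,0) value=7
Op 6: inc R2 by 4 -> R2=(0,0,17) value=17
Op 7: merge R1<->R2 -> R1=(0,7,17) R2=(0,7,17)
Op 8: inc R0 by 4 -> R0=(4,0,0) value=4
Op 9: inc R1 by 1 -> R1=(0,8,17) value=25
Op 10: inc R2 by 2 -> R2=(0,7,19) value=26

Answer: 0 8 17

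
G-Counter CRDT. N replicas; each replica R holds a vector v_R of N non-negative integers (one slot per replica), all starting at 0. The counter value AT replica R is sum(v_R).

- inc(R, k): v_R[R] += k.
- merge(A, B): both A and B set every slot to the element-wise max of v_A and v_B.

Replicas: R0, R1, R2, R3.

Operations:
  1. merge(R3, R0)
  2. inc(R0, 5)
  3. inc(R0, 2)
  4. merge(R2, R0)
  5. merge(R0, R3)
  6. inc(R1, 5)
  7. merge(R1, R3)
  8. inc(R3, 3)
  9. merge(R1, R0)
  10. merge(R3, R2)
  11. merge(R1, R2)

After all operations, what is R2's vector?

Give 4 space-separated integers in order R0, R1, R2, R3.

Op 1: merge R3<->R0 -> R3=(0,0,0,0) R0=(0,0,0,0)
Op 2: inc R0 by 5 -> R0=(5,0,0,0) value=5
Op 3: inc R0 by 2 -> R0=(7,0,0,0) value=7
Op 4: merge R2<->R0 -> R2=(7,0,0,0) R0=(7,0,0,0)
Op 5: merge R0<->R3 -> R0=(7,0,0,0) R3=(7,0,0,0)
Op 6: inc R1 by 5 -> R1=(0,5,0,0) value=5
Op 7: merge R1<->R3 -> R1=(7,5,0,0) R3=(7,5,0,0)
Op 8: inc R3 by 3 -> R3=(7,5,0,3) value=15
Op 9: merge R1<->R0 -> R1=(7,5,0,0) R0=(7,5,0,0)
Op 10: merge R3<->R2 -> R3=(7,5,0,3) R2=(7,5,0,3)
Op 11: merge R1<->R2 -> R1=(7,5,0,3) R2=(7,5,0,3)

Answer: 7 5 0 3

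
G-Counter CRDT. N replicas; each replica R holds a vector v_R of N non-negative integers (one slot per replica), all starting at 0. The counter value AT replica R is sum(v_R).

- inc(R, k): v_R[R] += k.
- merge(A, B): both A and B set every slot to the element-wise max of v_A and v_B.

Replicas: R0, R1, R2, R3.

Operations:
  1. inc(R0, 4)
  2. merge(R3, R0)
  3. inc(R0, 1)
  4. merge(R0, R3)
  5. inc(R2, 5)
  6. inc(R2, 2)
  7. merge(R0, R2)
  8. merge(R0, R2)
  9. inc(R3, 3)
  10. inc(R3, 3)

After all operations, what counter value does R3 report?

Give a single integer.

Answer: 11

Derivation:
Op 1: inc R0 by 4 -> R0=(4,0,0,0) value=4
Op 2: merge R3<->R0 -> R3=(4,0,0,0) R0=(4,0,0,0)
Op 3: inc R0 by 1 -> R0=(5,0,0,0) value=5
Op 4: merge R0<->R3 -> R0=(5,0,0,0) R3=(5,0,0,0)
Op 5: inc R2 by 5 -> R2=(0,0,5,0) value=5
Op 6: inc R2 by 2 -> R2=(0,0,7,0) value=7
Op 7: merge R0<->R2 -> R0=(5,0,7,0) R2=(5,0,7,0)
Op 8: merge R0<->R2 -> R0=(5,0,7,0) R2=(5,0,7,0)
Op 9: inc R3 by 3 -> R3=(5,0,0,3) value=8
Op 10: inc R3 by 3 -> R3=(5,0,0,6) value=11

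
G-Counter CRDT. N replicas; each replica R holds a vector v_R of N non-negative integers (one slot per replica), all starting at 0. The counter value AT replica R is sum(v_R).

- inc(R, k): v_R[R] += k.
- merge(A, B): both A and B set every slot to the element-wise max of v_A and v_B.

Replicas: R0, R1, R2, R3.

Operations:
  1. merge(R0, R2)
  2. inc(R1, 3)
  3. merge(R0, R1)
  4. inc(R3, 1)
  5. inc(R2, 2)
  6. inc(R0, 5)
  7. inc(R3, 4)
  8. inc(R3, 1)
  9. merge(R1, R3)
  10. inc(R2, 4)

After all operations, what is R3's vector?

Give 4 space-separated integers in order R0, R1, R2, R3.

Op 1: merge R0<->R2 -> R0=(0,0,0,0) R2=(0,0,0,0)
Op 2: inc R1 by 3 -> R1=(0,3,0,0) value=3
Op 3: merge R0<->R1 -> R0=(0,3,0,0) R1=(0,3,0,0)
Op 4: inc R3 by 1 -> R3=(0,0,0,1) value=1
Op 5: inc R2 by 2 -> R2=(0,0,2,0) value=2
Op 6: inc R0 by 5 -> R0=(5,3,0,0) value=8
Op 7: inc R3 by 4 -> R3=(0,0,0,5) value=5
Op 8: inc R3 by 1 -> R3=(0,0,0,6) value=6
Op 9: merge R1<->R3 -> R1=(0,3,0,6) R3=(0,3,0,6)
Op 10: inc R2 by 4 -> R2=(0,0,6,0) value=6

Answer: 0 3 0 6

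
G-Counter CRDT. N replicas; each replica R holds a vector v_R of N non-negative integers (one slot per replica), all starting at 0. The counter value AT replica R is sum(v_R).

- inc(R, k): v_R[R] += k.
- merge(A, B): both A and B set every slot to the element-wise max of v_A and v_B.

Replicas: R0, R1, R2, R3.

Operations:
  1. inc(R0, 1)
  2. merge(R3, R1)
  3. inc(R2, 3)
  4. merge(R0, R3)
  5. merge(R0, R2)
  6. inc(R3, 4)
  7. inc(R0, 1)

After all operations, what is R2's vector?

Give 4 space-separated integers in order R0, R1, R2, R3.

Answer: 1 0 3 0

Derivation:
Op 1: inc R0 by 1 -> R0=(1,0,0,0) value=1
Op 2: merge R3<->R1 -> R3=(0,0,0,0) R1=(0,0,0,0)
Op 3: inc R2 by 3 -> R2=(0,0,3,0) value=3
Op 4: merge R0<->R3 -> R0=(1,0,0,0) R3=(1,0,0,0)
Op 5: merge R0<->R2 -> R0=(1,0,3,0) R2=(1,0,3,0)
Op 6: inc R3 by 4 -> R3=(1,0,0,4) value=5
Op 7: inc R0 by 1 -> R0=(2,0,3,0) value=5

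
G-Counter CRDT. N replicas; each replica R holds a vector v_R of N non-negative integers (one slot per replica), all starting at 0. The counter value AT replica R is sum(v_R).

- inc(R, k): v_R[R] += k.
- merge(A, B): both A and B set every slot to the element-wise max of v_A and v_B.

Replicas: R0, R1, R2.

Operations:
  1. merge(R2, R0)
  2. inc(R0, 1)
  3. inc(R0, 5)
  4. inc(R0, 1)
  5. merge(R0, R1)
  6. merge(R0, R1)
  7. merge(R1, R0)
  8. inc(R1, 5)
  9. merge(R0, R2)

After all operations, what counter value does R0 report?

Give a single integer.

Op 1: merge R2<->R0 -> R2=(0,0,0) R0=(0,0,0)
Op 2: inc R0 by 1 -> R0=(1,0,0) value=1
Op 3: inc R0 by 5 -> R0=(6,0,0) value=6
Op 4: inc R0 by 1 -> R0=(7,0,0) value=7
Op 5: merge R0<->R1 -> R0=(7,0,0) R1=(7,0,0)
Op 6: merge R0<->R1 -> R0=(7,0,0) R1=(7,0,0)
Op 7: merge R1<->R0 -> R1=(7,0,0) R0=(7,0,0)
Op 8: inc R1 by 5 -> R1=(7,5,0) value=12
Op 9: merge R0<->R2 -> R0=(7,0,0) R2=(7,0,0)

Answer: 7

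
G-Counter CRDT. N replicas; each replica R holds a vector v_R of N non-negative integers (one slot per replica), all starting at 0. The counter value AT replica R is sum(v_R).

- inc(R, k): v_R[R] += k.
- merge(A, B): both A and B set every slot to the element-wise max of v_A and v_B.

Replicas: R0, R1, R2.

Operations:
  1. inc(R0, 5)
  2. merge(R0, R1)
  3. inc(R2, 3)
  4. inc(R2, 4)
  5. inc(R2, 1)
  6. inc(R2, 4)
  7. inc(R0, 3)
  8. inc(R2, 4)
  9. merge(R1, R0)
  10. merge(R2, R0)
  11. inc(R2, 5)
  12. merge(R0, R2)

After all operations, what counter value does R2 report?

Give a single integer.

Op 1: inc R0 by 5 -> R0=(5,0,0) value=5
Op 2: merge R0<->R1 -> R0=(5,0,0) R1=(5,0,0)
Op 3: inc R2 by 3 -> R2=(0,0,3) value=3
Op 4: inc R2 by 4 -> R2=(0,0,7) value=7
Op 5: inc R2 by 1 -> R2=(0,0,8) value=8
Op 6: inc R2 by 4 -> R2=(0,0,12) value=12
Op 7: inc R0 by 3 -> R0=(8,0,0) value=8
Op 8: inc R2 by 4 -> R2=(0,0,16) value=16
Op 9: merge R1<->R0 -> R1=(8,0,0) R0=(8,0,0)
Op 10: merge R2<->R0 -> R2=(8,0,16) R0=(8,0,16)
Op 11: inc R2 by 5 -> R2=(8,0,21) value=29
Op 12: merge R0<->R2 -> R0=(8,0,21) R2=(8,0,21)

Answer: 29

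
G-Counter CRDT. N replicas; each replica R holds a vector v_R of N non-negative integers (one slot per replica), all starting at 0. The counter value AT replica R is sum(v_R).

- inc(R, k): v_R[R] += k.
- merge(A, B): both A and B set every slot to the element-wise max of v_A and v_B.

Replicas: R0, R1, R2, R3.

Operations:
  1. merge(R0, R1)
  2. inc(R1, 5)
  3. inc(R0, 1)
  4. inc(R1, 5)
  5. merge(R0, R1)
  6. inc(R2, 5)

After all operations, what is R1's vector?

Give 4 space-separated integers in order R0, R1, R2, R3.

Op 1: merge R0<->R1 -> R0=(0,0,0,0) R1=(0,0,0,0)
Op 2: inc R1 by 5 -> R1=(0,5,0,0) value=5
Op 3: inc R0 by 1 -> R0=(1,0,0,0) value=1
Op 4: inc R1 by 5 -> R1=(0,10,0,0) value=10
Op 5: merge R0<->R1 -> R0=(1,10,0,0) R1=(1,10,0,0)
Op 6: inc R2 by 5 -> R2=(0,0,5,0) value=5

Answer: 1 10 0 0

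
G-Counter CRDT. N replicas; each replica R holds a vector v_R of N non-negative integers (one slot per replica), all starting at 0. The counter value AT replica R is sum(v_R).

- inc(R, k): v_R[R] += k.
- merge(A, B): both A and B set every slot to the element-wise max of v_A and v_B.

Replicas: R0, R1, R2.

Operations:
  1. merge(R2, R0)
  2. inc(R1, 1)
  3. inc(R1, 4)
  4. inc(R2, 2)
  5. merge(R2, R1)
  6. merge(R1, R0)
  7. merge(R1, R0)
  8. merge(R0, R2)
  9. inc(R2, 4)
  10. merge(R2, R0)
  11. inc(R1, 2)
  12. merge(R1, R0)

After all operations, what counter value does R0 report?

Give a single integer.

Op 1: merge R2<->R0 -> R2=(0,0,0) R0=(0,0,0)
Op 2: inc R1 by 1 -> R1=(0,1,0) value=1
Op 3: inc R1 by 4 -> R1=(0,5,0) value=5
Op 4: inc R2 by 2 -> R2=(0,0,2) value=2
Op 5: merge R2<->R1 -> R2=(0,5,2) R1=(0,5,2)
Op 6: merge R1<->R0 -> R1=(0,5,2) R0=(0,5,2)
Op 7: merge R1<->R0 -> R1=(0,5,2) R0=(0,5,2)
Op 8: merge R0<->R2 -> R0=(0,5,2) R2=(0,5,2)
Op 9: inc R2 by 4 -> R2=(0,5,6) value=11
Op 10: merge R2<->R0 -> R2=(0,5,6) R0=(0,5,6)
Op 11: inc R1 by 2 -> R1=(0,7,2) value=9
Op 12: merge R1<->R0 -> R1=(0,7,6) R0=(0,7,6)

Answer: 13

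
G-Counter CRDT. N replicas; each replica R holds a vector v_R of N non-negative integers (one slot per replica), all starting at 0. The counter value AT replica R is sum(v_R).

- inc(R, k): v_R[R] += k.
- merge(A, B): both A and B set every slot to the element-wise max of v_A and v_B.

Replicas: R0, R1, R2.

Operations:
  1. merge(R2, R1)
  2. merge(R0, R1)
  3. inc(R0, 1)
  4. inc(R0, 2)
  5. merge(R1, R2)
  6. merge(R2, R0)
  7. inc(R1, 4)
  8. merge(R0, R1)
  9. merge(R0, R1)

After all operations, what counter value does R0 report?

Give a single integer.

Answer: 7

Derivation:
Op 1: merge R2<->R1 -> R2=(0,0,0) R1=(0,0,0)
Op 2: merge R0<->R1 -> R0=(0,0,0) R1=(0,0,0)
Op 3: inc R0 by 1 -> R0=(1,0,0) value=1
Op 4: inc R0 by 2 -> R0=(3,0,0) value=3
Op 5: merge R1<->R2 -> R1=(0,0,0) R2=(0,0,0)
Op 6: merge R2<->R0 -> R2=(3,0,0) R0=(3,0,0)
Op 7: inc R1 by 4 -> R1=(0,4,0) value=4
Op 8: merge R0<->R1 -> R0=(3,4,0) R1=(3,4,0)
Op 9: merge R0<->R1 -> R0=(3,4,0) R1=(3,4,0)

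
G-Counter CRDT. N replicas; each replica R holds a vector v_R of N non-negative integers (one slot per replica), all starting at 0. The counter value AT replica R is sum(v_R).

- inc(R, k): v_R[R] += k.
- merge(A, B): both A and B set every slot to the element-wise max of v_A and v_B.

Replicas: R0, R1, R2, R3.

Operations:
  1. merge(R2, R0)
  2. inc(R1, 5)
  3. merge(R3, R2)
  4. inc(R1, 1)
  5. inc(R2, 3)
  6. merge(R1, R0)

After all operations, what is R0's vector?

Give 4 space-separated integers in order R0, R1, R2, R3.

Answer: 0 6 0 0

Derivation:
Op 1: merge R2<->R0 -> R2=(0,0,0,0) R0=(0,0,0,0)
Op 2: inc R1 by 5 -> R1=(0,5,0,0) value=5
Op 3: merge R3<->R2 -> R3=(0,0,0,0) R2=(0,0,0,0)
Op 4: inc R1 by 1 -> R1=(0,6,0,0) value=6
Op 5: inc R2 by 3 -> R2=(0,0,3,0) value=3
Op 6: merge R1<->R0 -> R1=(0,6,0,0) R0=(0,6,0,0)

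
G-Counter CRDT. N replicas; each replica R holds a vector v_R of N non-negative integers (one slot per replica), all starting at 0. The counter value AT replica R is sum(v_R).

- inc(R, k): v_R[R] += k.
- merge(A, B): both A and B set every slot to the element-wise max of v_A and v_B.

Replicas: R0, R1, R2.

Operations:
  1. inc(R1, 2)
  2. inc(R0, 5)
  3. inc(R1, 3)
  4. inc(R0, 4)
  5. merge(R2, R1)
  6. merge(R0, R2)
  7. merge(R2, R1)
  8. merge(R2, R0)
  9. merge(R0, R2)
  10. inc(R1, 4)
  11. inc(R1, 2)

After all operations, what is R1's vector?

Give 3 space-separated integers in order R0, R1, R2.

Answer: 9 11 0

Derivation:
Op 1: inc R1 by 2 -> R1=(0,2,0) value=2
Op 2: inc R0 by 5 -> R0=(5,0,0) value=5
Op 3: inc R1 by 3 -> R1=(0,5,0) value=5
Op 4: inc R0 by 4 -> R0=(9,0,0) value=9
Op 5: merge R2<->R1 -> R2=(0,5,0) R1=(0,5,0)
Op 6: merge R0<->R2 -> R0=(9,5,0) R2=(9,5,0)
Op 7: merge R2<->R1 -> R2=(9,5,0) R1=(9,5,0)
Op 8: merge R2<->R0 -> R2=(9,5,0) R0=(9,5,0)
Op 9: merge R0<->R2 -> R0=(9,5,0) R2=(9,5,0)
Op 10: inc R1 by 4 -> R1=(9,9,0) value=18
Op 11: inc R1 by 2 -> R1=(9,11,0) value=20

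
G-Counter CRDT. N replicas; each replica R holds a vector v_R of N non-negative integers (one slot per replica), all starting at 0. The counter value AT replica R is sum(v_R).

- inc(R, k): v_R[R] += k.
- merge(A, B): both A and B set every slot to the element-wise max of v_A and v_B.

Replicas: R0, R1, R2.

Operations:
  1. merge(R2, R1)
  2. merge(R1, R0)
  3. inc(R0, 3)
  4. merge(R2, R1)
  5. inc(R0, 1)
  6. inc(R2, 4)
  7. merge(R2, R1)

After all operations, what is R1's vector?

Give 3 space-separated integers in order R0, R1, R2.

Answer: 0 0 4

Derivation:
Op 1: merge R2<->R1 -> R2=(0,0,0) R1=(0,0,0)
Op 2: merge R1<->R0 -> R1=(0,0,0) R0=(0,0,0)
Op 3: inc R0 by 3 -> R0=(3,0,0) value=3
Op 4: merge R2<->R1 -> R2=(0,0,0) R1=(0,0,0)
Op 5: inc R0 by 1 -> R0=(4,0,0) value=4
Op 6: inc R2 by 4 -> R2=(0,0,4) value=4
Op 7: merge R2<->R1 -> R2=(0,0,4) R1=(0,0,4)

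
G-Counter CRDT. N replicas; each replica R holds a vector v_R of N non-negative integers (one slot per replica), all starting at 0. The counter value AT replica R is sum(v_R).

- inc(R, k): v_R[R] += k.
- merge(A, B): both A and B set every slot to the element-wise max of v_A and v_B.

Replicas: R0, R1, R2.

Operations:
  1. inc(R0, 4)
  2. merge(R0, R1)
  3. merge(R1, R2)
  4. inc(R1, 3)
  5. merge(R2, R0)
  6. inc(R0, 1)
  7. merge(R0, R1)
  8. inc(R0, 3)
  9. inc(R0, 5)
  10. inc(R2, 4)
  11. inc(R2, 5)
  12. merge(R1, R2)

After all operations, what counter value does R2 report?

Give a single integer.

Answer: 17

Derivation:
Op 1: inc R0 by 4 -> R0=(4,0,0) value=4
Op 2: merge R0<->R1 -> R0=(4,0,0) R1=(4,0,0)
Op 3: merge R1<->R2 -> R1=(4,0,0) R2=(4,0,0)
Op 4: inc R1 by 3 -> R1=(4,3,0) value=7
Op 5: merge R2<->R0 -> R2=(4,0,0) R0=(4,0,0)
Op 6: inc R0 by 1 -> R0=(5,0,0) value=5
Op 7: merge R0<->R1 -> R0=(5,3,0) R1=(5,3,0)
Op 8: inc R0 by 3 -> R0=(8,3,0) value=11
Op 9: inc R0 by 5 -> R0=(13,3,0) value=16
Op 10: inc R2 by 4 -> R2=(4,0,4) value=8
Op 11: inc R2 by 5 -> R2=(4,0,9) value=13
Op 12: merge R1<->R2 -> R1=(5,3,9) R2=(5,3,9)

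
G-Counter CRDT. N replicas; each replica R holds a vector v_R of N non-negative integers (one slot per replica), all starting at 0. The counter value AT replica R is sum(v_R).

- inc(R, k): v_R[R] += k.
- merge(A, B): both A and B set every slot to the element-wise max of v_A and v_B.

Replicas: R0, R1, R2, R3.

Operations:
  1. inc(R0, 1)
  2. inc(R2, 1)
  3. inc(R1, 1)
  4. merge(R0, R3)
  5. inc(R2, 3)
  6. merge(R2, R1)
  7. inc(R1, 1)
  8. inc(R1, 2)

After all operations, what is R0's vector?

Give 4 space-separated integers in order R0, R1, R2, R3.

Answer: 1 0 0 0

Derivation:
Op 1: inc R0 by 1 -> R0=(1,0,0,0) value=1
Op 2: inc R2 by 1 -> R2=(0,0,1,0) value=1
Op 3: inc R1 by 1 -> R1=(0,1,0,0) value=1
Op 4: merge R0<->R3 -> R0=(1,0,0,0) R3=(1,0,0,0)
Op 5: inc R2 by 3 -> R2=(0,0,4,0) value=4
Op 6: merge R2<->R1 -> R2=(0,1,4,0) R1=(0,1,4,0)
Op 7: inc R1 by 1 -> R1=(0,2,4,0) value=6
Op 8: inc R1 by 2 -> R1=(0,4,4,0) value=8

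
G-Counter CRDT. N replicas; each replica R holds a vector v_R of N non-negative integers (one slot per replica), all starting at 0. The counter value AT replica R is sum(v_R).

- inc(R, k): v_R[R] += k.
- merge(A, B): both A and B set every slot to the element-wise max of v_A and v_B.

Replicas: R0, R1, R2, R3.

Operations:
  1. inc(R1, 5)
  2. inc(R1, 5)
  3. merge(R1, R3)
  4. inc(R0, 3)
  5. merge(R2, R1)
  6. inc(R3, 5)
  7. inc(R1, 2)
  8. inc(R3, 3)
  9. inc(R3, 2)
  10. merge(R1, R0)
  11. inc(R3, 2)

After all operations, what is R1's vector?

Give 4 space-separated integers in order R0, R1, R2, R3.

Answer: 3 12 0 0

Derivation:
Op 1: inc R1 by 5 -> R1=(0,5,0,0) value=5
Op 2: inc R1 by 5 -> R1=(0,10,0,0) value=10
Op 3: merge R1<->R3 -> R1=(0,10,0,0) R3=(0,10,0,0)
Op 4: inc R0 by 3 -> R0=(3,0,0,0) value=3
Op 5: merge R2<->R1 -> R2=(0,10,0,0) R1=(0,10,0,0)
Op 6: inc R3 by 5 -> R3=(0,10,0,5) value=15
Op 7: inc R1 by 2 -> R1=(0,12,0,0) value=12
Op 8: inc R3 by 3 -> R3=(0,10,0,8) value=18
Op 9: inc R3 by 2 -> R3=(0,10,0,10) value=20
Op 10: merge R1<->R0 -> R1=(3,12,0,0) R0=(3,12,0,0)
Op 11: inc R3 by 2 -> R3=(0,10,0,12) value=22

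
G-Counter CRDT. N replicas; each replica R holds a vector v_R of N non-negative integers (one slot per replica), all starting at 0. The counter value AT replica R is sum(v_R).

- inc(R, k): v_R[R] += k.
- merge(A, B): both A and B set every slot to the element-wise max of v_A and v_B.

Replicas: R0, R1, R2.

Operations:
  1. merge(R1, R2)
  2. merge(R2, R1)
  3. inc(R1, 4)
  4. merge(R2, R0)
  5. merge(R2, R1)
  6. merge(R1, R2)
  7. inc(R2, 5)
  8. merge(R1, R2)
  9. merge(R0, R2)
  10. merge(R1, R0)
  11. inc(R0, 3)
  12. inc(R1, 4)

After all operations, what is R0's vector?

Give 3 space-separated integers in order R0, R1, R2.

Op 1: merge R1<->R2 -> R1=(0,0,0) R2=(0,0,0)
Op 2: merge R2<->R1 -> R2=(0,0,0) R1=(0,0,0)
Op 3: inc R1 by 4 -> R1=(0,4,0) value=4
Op 4: merge R2<->R0 -> R2=(0,0,0) R0=(0,0,0)
Op 5: merge R2<->R1 -> R2=(0,4,0) R1=(0,4,0)
Op 6: merge R1<->R2 -> R1=(0,4,0) R2=(0,4,0)
Op 7: inc R2 by 5 -> R2=(0,4,5) value=9
Op 8: merge R1<->R2 -> R1=(0,4,5) R2=(0,4,5)
Op 9: merge R0<->R2 -> R0=(0,4,5) R2=(0,4,5)
Op 10: merge R1<->R0 -> R1=(0,4,5) R0=(0,4,5)
Op 11: inc R0 by 3 -> R0=(3,4,5) value=12
Op 12: inc R1 by 4 -> R1=(0,8,5) value=13

Answer: 3 4 5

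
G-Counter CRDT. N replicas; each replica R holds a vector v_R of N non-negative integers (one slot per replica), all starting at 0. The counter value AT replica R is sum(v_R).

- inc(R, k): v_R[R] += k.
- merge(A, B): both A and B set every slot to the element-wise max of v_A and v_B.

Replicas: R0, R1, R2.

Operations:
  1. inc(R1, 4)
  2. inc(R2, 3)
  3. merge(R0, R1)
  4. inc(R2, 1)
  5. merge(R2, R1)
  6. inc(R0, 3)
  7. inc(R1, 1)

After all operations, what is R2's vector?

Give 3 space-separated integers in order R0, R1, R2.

Op 1: inc R1 by 4 -> R1=(0,4,0) value=4
Op 2: inc R2 by 3 -> R2=(0,0,3) value=3
Op 3: merge R0<->R1 -> R0=(0,4,0) R1=(0,4,0)
Op 4: inc R2 by 1 -> R2=(0,0,4) value=4
Op 5: merge R2<->R1 -> R2=(0,4,4) R1=(0,4,4)
Op 6: inc R0 by 3 -> R0=(3,4,0) value=7
Op 7: inc R1 by 1 -> R1=(0,5,4) value=9

Answer: 0 4 4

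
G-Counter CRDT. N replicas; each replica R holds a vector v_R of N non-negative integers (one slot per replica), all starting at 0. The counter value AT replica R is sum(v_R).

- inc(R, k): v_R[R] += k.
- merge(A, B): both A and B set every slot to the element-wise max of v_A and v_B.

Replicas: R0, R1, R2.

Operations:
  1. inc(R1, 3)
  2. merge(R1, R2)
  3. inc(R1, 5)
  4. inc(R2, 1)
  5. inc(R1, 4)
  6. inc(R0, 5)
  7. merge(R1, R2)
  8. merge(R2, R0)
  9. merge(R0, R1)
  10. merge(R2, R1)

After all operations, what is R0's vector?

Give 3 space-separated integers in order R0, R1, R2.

Answer: 5 12 1

Derivation:
Op 1: inc R1 by 3 -> R1=(0,3,0) value=3
Op 2: merge R1<->R2 -> R1=(0,3,0) R2=(0,3,0)
Op 3: inc R1 by 5 -> R1=(0,8,0) value=8
Op 4: inc R2 by 1 -> R2=(0,3,1) value=4
Op 5: inc R1 by 4 -> R1=(0,12,0) value=12
Op 6: inc R0 by 5 -> R0=(5,0,0) value=5
Op 7: merge R1<->R2 -> R1=(0,12,1) R2=(0,12,1)
Op 8: merge R2<->R0 -> R2=(5,12,1) R0=(5,12,1)
Op 9: merge R0<->R1 -> R0=(5,12,1) R1=(5,12,1)
Op 10: merge R2<->R1 -> R2=(5,12,1) R1=(5,12,1)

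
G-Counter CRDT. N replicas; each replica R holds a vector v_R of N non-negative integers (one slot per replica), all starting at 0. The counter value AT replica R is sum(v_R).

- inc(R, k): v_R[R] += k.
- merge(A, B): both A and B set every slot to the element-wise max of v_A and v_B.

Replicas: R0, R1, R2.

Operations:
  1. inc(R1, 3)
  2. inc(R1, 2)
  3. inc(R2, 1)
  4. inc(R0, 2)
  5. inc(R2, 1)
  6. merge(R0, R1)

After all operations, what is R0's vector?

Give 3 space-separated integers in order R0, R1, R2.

Answer: 2 5 0

Derivation:
Op 1: inc R1 by 3 -> R1=(0,3,0) value=3
Op 2: inc R1 by 2 -> R1=(0,5,0) value=5
Op 3: inc R2 by 1 -> R2=(0,0,1) value=1
Op 4: inc R0 by 2 -> R0=(2,0,0) value=2
Op 5: inc R2 by 1 -> R2=(0,0,2) value=2
Op 6: merge R0<->R1 -> R0=(2,5,0) R1=(2,5,0)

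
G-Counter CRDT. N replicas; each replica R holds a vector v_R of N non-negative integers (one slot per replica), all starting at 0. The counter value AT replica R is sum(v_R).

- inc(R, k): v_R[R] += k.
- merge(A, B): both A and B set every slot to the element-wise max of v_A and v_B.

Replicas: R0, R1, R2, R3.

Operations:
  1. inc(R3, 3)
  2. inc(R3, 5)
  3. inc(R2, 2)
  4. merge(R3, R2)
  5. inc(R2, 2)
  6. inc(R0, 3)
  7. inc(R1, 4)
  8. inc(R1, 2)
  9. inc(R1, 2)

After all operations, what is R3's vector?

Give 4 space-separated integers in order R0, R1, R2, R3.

Answer: 0 0 2 8

Derivation:
Op 1: inc R3 by 3 -> R3=(0,0,0,3) value=3
Op 2: inc R3 by 5 -> R3=(0,0,0,8) value=8
Op 3: inc R2 by 2 -> R2=(0,0,2,0) value=2
Op 4: merge R3<->R2 -> R3=(0,0,2,8) R2=(0,0,2,8)
Op 5: inc R2 by 2 -> R2=(0,0,4,8) value=12
Op 6: inc R0 by 3 -> R0=(3,0,0,0) value=3
Op 7: inc R1 by 4 -> R1=(0,4,0,0) value=4
Op 8: inc R1 by 2 -> R1=(0,6,0,0) value=6
Op 9: inc R1 by 2 -> R1=(0,8,0,0) value=8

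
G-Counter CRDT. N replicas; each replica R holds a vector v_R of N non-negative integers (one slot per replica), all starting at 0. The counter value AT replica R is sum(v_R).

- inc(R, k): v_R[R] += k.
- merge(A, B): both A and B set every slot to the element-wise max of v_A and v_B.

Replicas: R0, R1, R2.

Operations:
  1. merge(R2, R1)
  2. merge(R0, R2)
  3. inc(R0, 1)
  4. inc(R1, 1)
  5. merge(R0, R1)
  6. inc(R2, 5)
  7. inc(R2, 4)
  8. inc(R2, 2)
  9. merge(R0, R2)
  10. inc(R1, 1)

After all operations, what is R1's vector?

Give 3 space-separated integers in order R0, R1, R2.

Answer: 1 2 0

Derivation:
Op 1: merge R2<->R1 -> R2=(0,0,0) R1=(0,0,0)
Op 2: merge R0<->R2 -> R0=(0,0,0) R2=(0,0,0)
Op 3: inc R0 by 1 -> R0=(1,0,0) value=1
Op 4: inc R1 by 1 -> R1=(0,1,0) value=1
Op 5: merge R0<->R1 -> R0=(1,1,0) R1=(1,1,0)
Op 6: inc R2 by 5 -> R2=(0,0,5) value=5
Op 7: inc R2 by 4 -> R2=(0,0,9) value=9
Op 8: inc R2 by 2 -> R2=(0,0,11) value=11
Op 9: merge R0<->R2 -> R0=(1,1,11) R2=(1,1,11)
Op 10: inc R1 by 1 -> R1=(1,2,0) value=3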